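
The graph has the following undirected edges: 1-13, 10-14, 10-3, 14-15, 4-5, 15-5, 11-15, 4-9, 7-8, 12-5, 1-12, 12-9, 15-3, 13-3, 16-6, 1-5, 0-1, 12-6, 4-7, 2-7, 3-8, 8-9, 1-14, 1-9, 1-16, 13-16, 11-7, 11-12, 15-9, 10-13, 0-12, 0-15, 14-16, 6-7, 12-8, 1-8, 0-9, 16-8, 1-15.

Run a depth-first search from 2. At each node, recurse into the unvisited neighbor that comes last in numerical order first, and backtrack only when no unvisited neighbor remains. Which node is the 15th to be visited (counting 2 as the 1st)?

Visit 2
2 → 7
7 → 11
11 → 15
15 → 14
14 → 16
16 → 13
13 → 10
10 → 3
3 → 8
8 → 12
12 → 9
9 → 4
4 → 5
5 → 1
1 → 0
12 → 6

Visit order: 2, 7, 11, 15, 14, 16, 13, 10, 3, 8, 12, 9, 4, 5, 1, 0, 6

1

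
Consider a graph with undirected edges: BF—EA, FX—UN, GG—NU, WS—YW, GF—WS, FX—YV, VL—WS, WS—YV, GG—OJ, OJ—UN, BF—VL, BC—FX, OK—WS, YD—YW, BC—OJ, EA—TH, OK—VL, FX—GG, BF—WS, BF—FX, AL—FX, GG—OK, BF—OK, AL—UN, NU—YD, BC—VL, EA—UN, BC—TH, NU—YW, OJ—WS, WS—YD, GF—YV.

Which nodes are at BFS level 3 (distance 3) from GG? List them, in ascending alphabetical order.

Level 0: GG
Level 1: FX, NU, OJ, OK
Level 2: AL, BC, BF, UN, VL, WS, YD, YV, YW
Level 3: EA, GF, TH

EA, GF, TH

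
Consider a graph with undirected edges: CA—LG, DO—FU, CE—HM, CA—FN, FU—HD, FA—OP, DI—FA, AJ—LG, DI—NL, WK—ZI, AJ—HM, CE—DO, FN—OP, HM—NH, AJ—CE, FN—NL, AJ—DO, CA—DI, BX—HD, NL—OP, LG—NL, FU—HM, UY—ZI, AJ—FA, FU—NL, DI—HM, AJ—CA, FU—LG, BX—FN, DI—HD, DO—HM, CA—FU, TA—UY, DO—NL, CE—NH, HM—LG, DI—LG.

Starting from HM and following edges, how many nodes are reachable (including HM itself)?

BFS from HM visits: HM, AJ, CE, DI, DO, FU, LG, NH, CA, FA, HD, NL, FN, OP, BX
Reachable nodes: 15 of 19 total.

15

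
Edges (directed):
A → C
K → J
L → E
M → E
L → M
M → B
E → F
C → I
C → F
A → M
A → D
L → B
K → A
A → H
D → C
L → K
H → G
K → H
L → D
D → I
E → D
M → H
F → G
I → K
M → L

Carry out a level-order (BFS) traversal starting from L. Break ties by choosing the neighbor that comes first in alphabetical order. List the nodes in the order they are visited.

Visit L; enqueue B, D, E, K, M → queue [B, D, E, K, M]
Visit B → queue [D, E, K, M]
Visit D; enqueue C, I → queue [E, K, M, C, I]
Visit E; enqueue F → queue [K, M, C, I, F]
Visit K; enqueue A, H, J → queue [M, C, I, F, A, H, J]
Visit M → queue [C, I, F, A, H, J]
Visit C → queue [I, F, A, H, J]
Visit I → queue [F, A, H, J]
Visit F; enqueue G → queue [A, H, J, G]
Visit A → queue [H, J, G]
Visit H → queue [J, G]
Visit J → queue [G]
Visit G → queue []

L → B → D → E → K → M → C → I → F → A → H → J → G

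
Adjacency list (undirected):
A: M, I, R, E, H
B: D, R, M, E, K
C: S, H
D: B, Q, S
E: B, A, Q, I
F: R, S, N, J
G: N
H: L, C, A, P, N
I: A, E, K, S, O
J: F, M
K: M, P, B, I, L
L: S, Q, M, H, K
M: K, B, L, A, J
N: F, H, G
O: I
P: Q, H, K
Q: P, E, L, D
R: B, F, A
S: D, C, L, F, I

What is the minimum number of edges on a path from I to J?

3

Level 0: I
Level 1: A, E, K, O, S
Level 2: B, C, D, F, H, L, M, P, Q, R
Level 3: J, N
Level 4: G
J first appears at level 3.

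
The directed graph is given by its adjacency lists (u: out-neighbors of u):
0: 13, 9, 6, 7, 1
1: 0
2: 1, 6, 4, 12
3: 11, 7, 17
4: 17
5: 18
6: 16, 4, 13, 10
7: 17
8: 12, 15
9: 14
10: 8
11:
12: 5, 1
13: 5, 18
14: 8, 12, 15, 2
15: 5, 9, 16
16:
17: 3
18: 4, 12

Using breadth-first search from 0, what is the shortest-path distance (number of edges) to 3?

Level 0: 0
Level 1: 1, 6, 7, 9, 13
Level 2: 4, 5, 10, 14, 16, 17, 18
Level 3: 2, 3, 8, 12, 15
Level 4: 11
3 first appears at level 3.

3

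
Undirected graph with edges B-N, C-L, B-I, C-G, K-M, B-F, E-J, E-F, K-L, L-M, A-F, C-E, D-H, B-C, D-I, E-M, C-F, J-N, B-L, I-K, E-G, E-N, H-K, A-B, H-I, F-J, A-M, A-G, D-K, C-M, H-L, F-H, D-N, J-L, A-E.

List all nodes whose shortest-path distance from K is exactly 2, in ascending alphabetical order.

A, B, C, E, F, J, N

Level 0: K
Level 1: D, H, I, L, M
Level 2: A, B, C, E, F, J, N
Level 3: G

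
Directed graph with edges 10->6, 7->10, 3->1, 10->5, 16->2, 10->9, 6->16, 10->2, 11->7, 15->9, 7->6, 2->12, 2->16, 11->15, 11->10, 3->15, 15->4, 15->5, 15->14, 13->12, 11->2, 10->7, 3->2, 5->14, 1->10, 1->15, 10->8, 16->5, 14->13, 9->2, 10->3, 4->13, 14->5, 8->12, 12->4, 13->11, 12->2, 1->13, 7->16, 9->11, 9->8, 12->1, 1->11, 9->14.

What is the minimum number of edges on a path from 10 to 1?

2

Level 0: 10
Level 1: 2, 3, 5, 6, 7, 8, 9
Level 2: 1, 11, 12, 14, 15, 16
Level 3: 4, 13
1 first appears at level 2.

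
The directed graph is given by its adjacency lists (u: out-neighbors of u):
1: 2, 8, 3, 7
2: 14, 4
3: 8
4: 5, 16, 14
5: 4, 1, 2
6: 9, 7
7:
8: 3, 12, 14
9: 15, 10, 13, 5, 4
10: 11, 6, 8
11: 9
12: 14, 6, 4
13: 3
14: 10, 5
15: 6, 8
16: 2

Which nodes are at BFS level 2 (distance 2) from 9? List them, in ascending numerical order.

Level 0: 9
Level 1: 4, 5, 10, 13, 15
Level 2: 1, 2, 3, 6, 8, 11, 14, 16
Level 3: 7, 12

1, 2, 3, 6, 8, 11, 14, 16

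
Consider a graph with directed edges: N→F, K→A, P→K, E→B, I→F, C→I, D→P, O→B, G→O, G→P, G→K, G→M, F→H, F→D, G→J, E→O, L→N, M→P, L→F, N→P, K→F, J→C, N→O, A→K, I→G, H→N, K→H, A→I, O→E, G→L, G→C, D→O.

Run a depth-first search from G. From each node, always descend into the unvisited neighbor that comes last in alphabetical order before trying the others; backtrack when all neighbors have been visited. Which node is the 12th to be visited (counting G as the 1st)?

I

Visit G
G → P
P → K
K → H
H → N
N → O
O → E
E → B
N → F
F → D
K → A
A → I
G → M
G → L
G → J
J → C

Visit order: G, P, K, H, N, O, E, B, F, D, A, I, M, L, J, C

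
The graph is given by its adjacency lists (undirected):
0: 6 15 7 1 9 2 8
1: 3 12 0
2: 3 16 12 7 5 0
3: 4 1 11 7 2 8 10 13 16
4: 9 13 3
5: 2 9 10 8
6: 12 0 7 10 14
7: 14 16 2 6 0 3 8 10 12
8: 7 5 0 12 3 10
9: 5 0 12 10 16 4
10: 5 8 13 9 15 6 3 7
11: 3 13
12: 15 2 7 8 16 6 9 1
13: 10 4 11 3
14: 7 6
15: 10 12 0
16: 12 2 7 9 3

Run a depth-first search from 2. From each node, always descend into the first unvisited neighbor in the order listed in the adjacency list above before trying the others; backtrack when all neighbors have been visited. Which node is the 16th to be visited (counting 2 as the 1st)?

13

Visit 2
2 → 3
3 → 4
4 → 9
9 → 5
5 → 10
10 → 8
8 → 7
7 → 14
14 → 6
6 → 12
12 → 15
15 → 0
0 → 1
12 → 16
10 → 13
13 → 11

Visit order: 2, 3, 4, 9, 5, 10, 8, 7, 14, 6, 12, 15, 0, 1, 16, 13, 11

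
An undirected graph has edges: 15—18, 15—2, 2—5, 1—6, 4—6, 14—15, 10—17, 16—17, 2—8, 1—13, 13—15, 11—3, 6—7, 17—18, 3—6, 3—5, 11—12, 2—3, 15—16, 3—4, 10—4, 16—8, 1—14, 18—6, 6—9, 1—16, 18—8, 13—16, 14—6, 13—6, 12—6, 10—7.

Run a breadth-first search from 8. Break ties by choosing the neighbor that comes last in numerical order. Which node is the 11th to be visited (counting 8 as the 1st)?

3

Visit 8; enqueue 18, 16, 2 → queue [18, 16, 2]
Visit 18; enqueue 17, 15, 6 → queue [16, 2, 17, 15, 6]
Visit 16; enqueue 13, 1 → queue [2, 17, 15, 6, 13, 1]
Visit 2; enqueue 5, 3 → queue [17, 15, 6, 13, 1, 5, 3]
Visit 17; enqueue 10 → queue [15, 6, 13, 1, 5, 3, 10]
Visit 15; enqueue 14 → queue [6, 13, 1, 5, 3, 10, 14]
Visit 6; enqueue 12, 9, 7, 4 → queue [13, 1, 5, 3, 10, 14, 12, 9, 7, 4]
Visit 13 → queue [1, 5, 3, 10, 14, 12, 9, 7, 4]
Visit 1 → queue [5, 3, 10, 14, 12, 9, 7, 4]
Visit 5 → queue [3, 10, 14, 12, 9, 7, 4]
Visit 3; enqueue 11 → queue [10, 14, 12, 9, 7, 4, 11]
Visit 10 → queue [14, 12, 9, 7, 4, 11]
Visit 14 → queue [12, 9, 7, 4, 11]
Visit 12 → queue [9, 7, 4, 11]
Visit 9 → queue [7, 4, 11]
Visit 7 → queue [4, 11]
Visit 4 → queue [11]
Visit 11 → queue []

Visit order: 8, 18, 16, 2, 17, 15, 6, 13, 1, 5, 3, 10, 14, 12, 9, 7, 4, 11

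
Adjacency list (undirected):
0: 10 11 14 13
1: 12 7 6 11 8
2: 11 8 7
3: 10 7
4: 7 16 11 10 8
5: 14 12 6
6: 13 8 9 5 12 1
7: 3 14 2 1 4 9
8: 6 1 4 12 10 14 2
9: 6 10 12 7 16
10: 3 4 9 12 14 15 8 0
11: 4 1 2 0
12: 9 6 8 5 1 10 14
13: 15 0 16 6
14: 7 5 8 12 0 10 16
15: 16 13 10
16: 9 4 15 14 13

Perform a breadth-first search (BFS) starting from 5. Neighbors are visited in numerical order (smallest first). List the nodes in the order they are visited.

5 → 6 → 12 → 14 → 1 → 8 → 9 → 13 → 10 → 0 → 7 → 16 → 11 → 2 → 4 → 15 → 3

Visit 5; enqueue 6, 12, 14 → queue [6, 12, 14]
Visit 6; enqueue 1, 8, 9, 13 → queue [12, 14, 1, 8, 9, 13]
Visit 12; enqueue 10 → queue [14, 1, 8, 9, 13, 10]
Visit 14; enqueue 0, 7, 16 → queue [1, 8, 9, 13, 10, 0, 7, 16]
Visit 1; enqueue 11 → queue [8, 9, 13, 10, 0, 7, 16, 11]
Visit 8; enqueue 2, 4 → queue [9, 13, 10, 0, 7, 16, 11, 2, 4]
Visit 9 → queue [13, 10, 0, 7, 16, 11, 2, 4]
Visit 13; enqueue 15 → queue [10, 0, 7, 16, 11, 2, 4, 15]
Visit 10; enqueue 3 → queue [0, 7, 16, 11, 2, 4, 15, 3]
Visit 0 → queue [7, 16, 11, 2, 4, 15, 3]
Visit 7 → queue [16, 11, 2, 4, 15, 3]
Visit 16 → queue [11, 2, 4, 15, 3]
Visit 11 → queue [2, 4, 15, 3]
Visit 2 → queue [4, 15, 3]
Visit 4 → queue [15, 3]
Visit 15 → queue [3]
Visit 3 → queue []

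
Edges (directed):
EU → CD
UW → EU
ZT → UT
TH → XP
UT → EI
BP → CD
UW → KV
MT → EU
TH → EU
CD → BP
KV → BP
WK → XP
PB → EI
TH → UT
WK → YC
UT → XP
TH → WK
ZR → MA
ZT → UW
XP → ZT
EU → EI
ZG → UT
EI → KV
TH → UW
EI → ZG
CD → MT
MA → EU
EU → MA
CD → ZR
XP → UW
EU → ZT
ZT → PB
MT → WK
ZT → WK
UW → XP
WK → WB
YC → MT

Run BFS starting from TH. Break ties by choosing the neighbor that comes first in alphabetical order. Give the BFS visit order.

Visit TH; enqueue EU, UT, UW, WK, XP → queue [EU, UT, UW, WK, XP]
Visit EU; enqueue CD, EI, MA, ZT → queue [UT, UW, WK, XP, CD, EI, MA, ZT]
Visit UT → queue [UW, WK, XP, CD, EI, MA, ZT]
Visit UW; enqueue KV → queue [WK, XP, CD, EI, MA, ZT, KV]
Visit WK; enqueue WB, YC → queue [XP, CD, EI, MA, ZT, KV, WB, YC]
Visit XP → queue [CD, EI, MA, ZT, KV, WB, YC]
Visit CD; enqueue BP, MT, ZR → queue [EI, MA, ZT, KV, WB, YC, BP, MT, ZR]
Visit EI; enqueue ZG → queue [MA, ZT, KV, WB, YC, BP, MT, ZR, ZG]
Visit MA → queue [ZT, KV, WB, YC, BP, MT, ZR, ZG]
Visit ZT; enqueue PB → queue [KV, WB, YC, BP, MT, ZR, ZG, PB]
Visit KV → queue [WB, YC, BP, MT, ZR, ZG, PB]
Visit WB → queue [YC, BP, MT, ZR, ZG, PB]
Visit YC → queue [BP, MT, ZR, ZG, PB]
Visit BP → queue [MT, ZR, ZG, PB]
Visit MT → queue [ZR, ZG, PB]
Visit ZR → queue [ZG, PB]
Visit ZG → queue [PB]
Visit PB → queue []

TH, EU, UT, UW, WK, XP, CD, EI, MA, ZT, KV, WB, YC, BP, MT, ZR, ZG, PB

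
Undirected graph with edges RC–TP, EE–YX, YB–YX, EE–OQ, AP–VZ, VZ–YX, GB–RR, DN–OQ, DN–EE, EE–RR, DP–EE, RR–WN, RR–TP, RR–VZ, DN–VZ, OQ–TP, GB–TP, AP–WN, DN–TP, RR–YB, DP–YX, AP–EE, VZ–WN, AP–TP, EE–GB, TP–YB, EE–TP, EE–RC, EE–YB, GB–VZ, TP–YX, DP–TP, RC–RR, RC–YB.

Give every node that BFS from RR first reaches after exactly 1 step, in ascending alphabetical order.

EE, GB, RC, TP, VZ, WN, YB

Level 0: RR
Level 1: EE, GB, RC, TP, VZ, WN, YB
Level 2: AP, DN, DP, OQ, YX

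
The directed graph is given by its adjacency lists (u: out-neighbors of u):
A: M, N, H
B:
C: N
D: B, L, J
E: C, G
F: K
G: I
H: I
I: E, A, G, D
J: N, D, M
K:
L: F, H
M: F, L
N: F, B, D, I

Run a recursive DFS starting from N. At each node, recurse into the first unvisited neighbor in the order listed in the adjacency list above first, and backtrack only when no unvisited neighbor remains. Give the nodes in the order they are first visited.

Visit N
N → F
F → K
N → B
N → D
D → L
L → H
H → I
I → E
E → C
E → G
I → A
A → M
D → J

N, F, K, B, D, L, H, I, E, C, G, A, M, J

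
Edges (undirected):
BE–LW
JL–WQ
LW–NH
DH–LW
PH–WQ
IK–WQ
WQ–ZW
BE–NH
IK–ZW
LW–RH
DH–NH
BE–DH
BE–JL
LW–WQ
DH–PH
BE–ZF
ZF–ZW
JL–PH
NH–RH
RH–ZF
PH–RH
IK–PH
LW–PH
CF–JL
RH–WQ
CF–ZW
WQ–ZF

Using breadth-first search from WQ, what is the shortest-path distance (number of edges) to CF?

2

Level 0: WQ
Level 1: IK, JL, LW, PH, RH, ZF, ZW
Level 2: BE, CF, DH, NH
CF first appears at level 2.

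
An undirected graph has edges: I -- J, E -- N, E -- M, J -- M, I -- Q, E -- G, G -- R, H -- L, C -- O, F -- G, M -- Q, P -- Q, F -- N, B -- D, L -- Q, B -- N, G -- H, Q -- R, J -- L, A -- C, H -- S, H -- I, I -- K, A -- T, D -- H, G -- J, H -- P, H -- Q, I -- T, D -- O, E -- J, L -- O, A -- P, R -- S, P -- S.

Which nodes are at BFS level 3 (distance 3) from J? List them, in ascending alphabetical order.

Level 0: J
Level 1: E, G, I, L, M
Level 2: F, H, K, N, O, Q, R, T
Level 3: A, B, C, D, P, S

A, B, C, D, P, S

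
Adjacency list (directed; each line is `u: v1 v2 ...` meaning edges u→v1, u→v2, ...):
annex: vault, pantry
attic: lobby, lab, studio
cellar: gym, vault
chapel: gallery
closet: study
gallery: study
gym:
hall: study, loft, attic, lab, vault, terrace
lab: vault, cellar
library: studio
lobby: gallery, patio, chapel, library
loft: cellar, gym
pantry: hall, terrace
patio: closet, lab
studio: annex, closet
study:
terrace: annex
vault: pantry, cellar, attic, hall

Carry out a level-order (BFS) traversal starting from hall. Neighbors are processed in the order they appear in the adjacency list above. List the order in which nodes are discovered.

hall -> study -> loft -> attic -> lab -> vault -> terrace -> cellar -> gym -> lobby -> studio -> pantry -> annex -> gallery -> patio -> chapel -> library -> closet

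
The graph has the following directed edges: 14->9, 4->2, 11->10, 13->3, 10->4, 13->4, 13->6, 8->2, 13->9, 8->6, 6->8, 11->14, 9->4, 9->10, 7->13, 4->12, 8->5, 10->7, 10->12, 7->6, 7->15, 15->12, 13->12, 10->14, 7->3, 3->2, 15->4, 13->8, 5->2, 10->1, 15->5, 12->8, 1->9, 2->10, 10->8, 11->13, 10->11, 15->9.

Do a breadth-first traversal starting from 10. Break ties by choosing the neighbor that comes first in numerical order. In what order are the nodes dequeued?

10, 1, 4, 7, 8, 11, 12, 14, 9, 2, 3, 6, 13, 15, 5

Visit 10; enqueue 1, 4, 7, 8, 11, 12, 14 → queue [1, 4, 7, 8, 11, 12, 14]
Visit 1; enqueue 9 → queue [4, 7, 8, 11, 12, 14, 9]
Visit 4; enqueue 2 → queue [7, 8, 11, 12, 14, 9, 2]
Visit 7; enqueue 3, 6, 13, 15 → queue [8, 11, 12, 14, 9, 2, 3, 6, 13, 15]
Visit 8; enqueue 5 → queue [11, 12, 14, 9, 2, 3, 6, 13, 15, 5]
Visit 11 → queue [12, 14, 9, 2, 3, 6, 13, 15, 5]
Visit 12 → queue [14, 9, 2, 3, 6, 13, 15, 5]
Visit 14 → queue [9, 2, 3, 6, 13, 15, 5]
Visit 9 → queue [2, 3, 6, 13, 15, 5]
Visit 2 → queue [3, 6, 13, 15, 5]
Visit 3 → queue [6, 13, 15, 5]
Visit 6 → queue [13, 15, 5]
Visit 13 → queue [15, 5]
Visit 15 → queue [5]
Visit 5 → queue []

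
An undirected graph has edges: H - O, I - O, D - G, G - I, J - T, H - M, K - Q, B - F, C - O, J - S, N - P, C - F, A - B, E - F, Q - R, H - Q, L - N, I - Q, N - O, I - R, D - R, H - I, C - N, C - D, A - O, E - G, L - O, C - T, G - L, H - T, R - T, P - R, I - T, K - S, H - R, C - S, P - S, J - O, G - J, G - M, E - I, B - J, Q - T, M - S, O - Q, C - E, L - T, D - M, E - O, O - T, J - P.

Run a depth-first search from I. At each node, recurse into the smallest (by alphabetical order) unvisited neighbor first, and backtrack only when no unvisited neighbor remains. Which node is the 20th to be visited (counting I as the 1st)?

Visit I
I → E
E → C
C → D
D → G
G → J
J → B
B → A
A → O
O → H
H → M
M → S
S → K
K → Q
Q → R
R → P
P → N
N → L
L → T
B → F

Visit order: I, E, C, D, G, J, B, A, O, H, M, S, K, Q, R, P, N, L, T, F

F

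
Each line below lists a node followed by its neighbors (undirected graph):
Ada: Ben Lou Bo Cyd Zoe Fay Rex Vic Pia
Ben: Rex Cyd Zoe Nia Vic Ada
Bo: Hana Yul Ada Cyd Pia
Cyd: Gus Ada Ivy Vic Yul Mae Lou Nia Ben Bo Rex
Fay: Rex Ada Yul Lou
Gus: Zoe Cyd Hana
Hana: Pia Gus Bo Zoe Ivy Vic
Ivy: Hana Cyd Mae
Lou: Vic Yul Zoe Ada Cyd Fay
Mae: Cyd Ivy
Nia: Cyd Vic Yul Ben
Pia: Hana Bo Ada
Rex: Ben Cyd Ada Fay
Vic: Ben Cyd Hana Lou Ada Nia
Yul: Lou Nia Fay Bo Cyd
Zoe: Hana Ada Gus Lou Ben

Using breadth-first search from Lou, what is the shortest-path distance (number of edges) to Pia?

2

Level 0: Lou
Level 1: Ada, Cyd, Fay, Vic, Yul, Zoe
Level 2: Ben, Bo, Gus, Hana, Ivy, Mae, Nia, Pia, Rex
Pia first appears at level 2.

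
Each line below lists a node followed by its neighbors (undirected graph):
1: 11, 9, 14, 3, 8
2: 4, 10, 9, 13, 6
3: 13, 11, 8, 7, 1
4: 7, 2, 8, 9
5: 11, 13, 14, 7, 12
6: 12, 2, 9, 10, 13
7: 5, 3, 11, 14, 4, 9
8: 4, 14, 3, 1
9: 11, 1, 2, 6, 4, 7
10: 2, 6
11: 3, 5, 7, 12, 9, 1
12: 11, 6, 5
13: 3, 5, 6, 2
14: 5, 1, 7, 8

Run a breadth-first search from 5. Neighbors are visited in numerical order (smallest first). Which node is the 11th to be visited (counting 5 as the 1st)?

6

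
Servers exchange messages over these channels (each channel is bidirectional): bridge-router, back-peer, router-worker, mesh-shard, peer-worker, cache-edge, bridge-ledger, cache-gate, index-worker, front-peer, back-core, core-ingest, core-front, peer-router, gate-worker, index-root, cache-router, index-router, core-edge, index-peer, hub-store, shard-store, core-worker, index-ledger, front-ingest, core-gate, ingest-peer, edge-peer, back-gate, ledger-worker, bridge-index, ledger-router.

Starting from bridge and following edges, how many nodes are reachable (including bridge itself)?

14

BFS from bridge visits: bridge, index, ledger, router, peer, root, worker, cache, back, edge, front, ingest, core, gate
Reachable nodes: 14 of 18 total.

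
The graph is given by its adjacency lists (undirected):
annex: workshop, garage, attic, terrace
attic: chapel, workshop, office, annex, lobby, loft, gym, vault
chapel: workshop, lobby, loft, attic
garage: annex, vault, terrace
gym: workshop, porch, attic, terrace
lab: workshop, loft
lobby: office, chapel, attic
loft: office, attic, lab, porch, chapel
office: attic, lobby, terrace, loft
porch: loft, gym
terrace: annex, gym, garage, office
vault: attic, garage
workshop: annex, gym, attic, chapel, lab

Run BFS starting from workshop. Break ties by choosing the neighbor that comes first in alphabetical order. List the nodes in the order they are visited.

Visit workshop; enqueue annex, attic, chapel, gym, lab → queue [annex, attic, chapel, gym, lab]
Visit annex; enqueue garage, terrace → queue [attic, chapel, gym, lab, garage, terrace]
Visit attic; enqueue lobby, loft, office, vault → queue [chapel, gym, lab, garage, terrace, lobby, loft, office, vault]
Visit chapel → queue [gym, lab, garage, terrace, lobby, loft, office, vault]
Visit gym; enqueue porch → queue [lab, garage, terrace, lobby, loft, office, vault, porch]
Visit lab → queue [garage, terrace, lobby, loft, office, vault, porch]
Visit garage → queue [terrace, lobby, loft, office, vault, porch]
Visit terrace → queue [lobby, loft, office, vault, porch]
Visit lobby → queue [loft, office, vault, porch]
Visit loft → queue [office, vault, porch]
Visit office → queue [vault, porch]
Visit vault → queue [porch]
Visit porch → queue []

workshop annex attic chapel gym lab garage terrace lobby loft office vault porch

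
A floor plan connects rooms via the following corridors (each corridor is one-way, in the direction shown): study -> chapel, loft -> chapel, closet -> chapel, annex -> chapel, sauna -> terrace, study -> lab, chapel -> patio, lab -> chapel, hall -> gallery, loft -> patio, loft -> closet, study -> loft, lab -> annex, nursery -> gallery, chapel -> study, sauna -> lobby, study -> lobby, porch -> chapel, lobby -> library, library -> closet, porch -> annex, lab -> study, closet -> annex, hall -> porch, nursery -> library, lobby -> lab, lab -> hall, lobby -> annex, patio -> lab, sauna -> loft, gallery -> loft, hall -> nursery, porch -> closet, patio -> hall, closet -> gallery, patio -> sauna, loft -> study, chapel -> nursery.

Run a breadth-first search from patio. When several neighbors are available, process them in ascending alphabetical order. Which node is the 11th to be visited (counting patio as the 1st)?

Visit patio; enqueue hall, lab, sauna → queue [hall, lab, sauna]
Visit hall; enqueue gallery, nursery, porch → queue [lab, sauna, gallery, nursery, porch]
Visit lab; enqueue annex, chapel, study → queue [sauna, gallery, nursery, porch, annex, chapel, study]
Visit sauna; enqueue lobby, loft, terrace → queue [gallery, nursery, porch, annex, chapel, study, lobby, loft, terrace]
Visit gallery → queue [nursery, porch, annex, chapel, study, lobby, loft, terrace]
Visit nursery; enqueue library → queue [porch, annex, chapel, study, lobby, loft, terrace, library]
Visit porch; enqueue closet → queue [annex, chapel, study, lobby, loft, terrace, library, closet]
Visit annex → queue [chapel, study, lobby, loft, terrace, library, closet]
Visit chapel → queue [study, lobby, loft, terrace, library, closet]
Visit study → queue [lobby, loft, terrace, library, closet]
Visit lobby → queue [loft, terrace, library, closet]
Visit loft → queue [terrace, library, closet]
Visit terrace → queue [library, closet]
Visit library → queue [closet]
Visit closet → queue []

Visit order: patio, hall, lab, sauna, gallery, nursery, porch, annex, chapel, study, lobby, loft, terrace, library, closet

lobby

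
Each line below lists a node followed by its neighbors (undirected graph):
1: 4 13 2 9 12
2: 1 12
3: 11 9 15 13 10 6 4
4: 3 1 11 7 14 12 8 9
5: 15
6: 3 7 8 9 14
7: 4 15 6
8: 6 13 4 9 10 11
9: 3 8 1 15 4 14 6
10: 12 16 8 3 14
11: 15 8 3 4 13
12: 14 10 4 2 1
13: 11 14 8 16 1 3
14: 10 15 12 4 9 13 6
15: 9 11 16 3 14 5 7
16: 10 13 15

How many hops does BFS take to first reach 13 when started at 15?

Level 0: 15
Level 1: 3, 5, 7, 9, 11, 14, 16
Level 2: 1, 4, 6, 8, 10, 12, 13
Level 3: 2
13 first appears at level 2.

2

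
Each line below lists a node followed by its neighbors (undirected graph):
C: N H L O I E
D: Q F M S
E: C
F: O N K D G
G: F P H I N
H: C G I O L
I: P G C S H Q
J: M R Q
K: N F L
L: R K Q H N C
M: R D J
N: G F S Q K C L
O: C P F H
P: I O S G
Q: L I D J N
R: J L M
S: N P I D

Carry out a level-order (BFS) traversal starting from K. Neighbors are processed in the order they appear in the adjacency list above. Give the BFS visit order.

K, N, F, L, G, S, Q, C, O, D, R, H, P, I, J, E, M

Visit K; enqueue N, F, L → queue [N, F, L]
Visit N; enqueue G, S, Q, C → queue [F, L, G, S, Q, C]
Visit F; enqueue O, D → queue [L, G, S, Q, C, O, D]
Visit L; enqueue R, H → queue [G, S, Q, C, O, D, R, H]
Visit G; enqueue P, I → queue [S, Q, C, O, D, R, H, P, I]
Visit S → queue [Q, C, O, D, R, H, P, I]
Visit Q; enqueue J → queue [C, O, D, R, H, P, I, J]
Visit C; enqueue E → queue [O, D, R, H, P, I, J, E]
Visit O → queue [D, R, H, P, I, J, E]
Visit D; enqueue M → queue [R, H, P, I, J, E, M]
Visit R → queue [H, P, I, J, E, M]
Visit H → queue [P, I, J, E, M]
Visit P → queue [I, J, E, M]
Visit I → queue [J, E, M]
Visit J → queue [E, M]
Visit E → queue [M]
Visit M → queue []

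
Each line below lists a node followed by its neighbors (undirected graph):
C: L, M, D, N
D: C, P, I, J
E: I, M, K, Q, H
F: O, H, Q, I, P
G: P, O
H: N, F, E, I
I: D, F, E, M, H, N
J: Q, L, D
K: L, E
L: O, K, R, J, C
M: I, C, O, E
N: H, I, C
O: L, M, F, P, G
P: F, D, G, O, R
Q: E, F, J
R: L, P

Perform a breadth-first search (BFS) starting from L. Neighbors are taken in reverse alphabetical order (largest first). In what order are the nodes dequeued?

L, R, O, K, J, C, P, M, G, F, E, Q, D, N, I, H

Visit L; enqueue R, O, K, J, C → queue [R, O, K, J, C]
Visit R; enqueue P → queue [O, K, J, C, P]
Visit O; enqueue M, G, F → queue [K, J, C, P, M, G, F]
Visit K; enqueue E → queue [J, C, P, M, G, F, E]
Visit J; enqueue Q, D → queue [C, P, M, G, F, E, Q, D]
Visit C; enqueue N → queue [P, M, G, F, E, Q, D, N]
Visit P → queue [M, G, F, E, Q, D, N]
Visit M; enqueue I → queue [G, F, E, Q, D, N, I]
Visit G → queue [F, E, Q, D, N, I]
Visit F; enqueue H → queue [E, Q, D, N, I, H]
Visit E → queue [Q, D, N, I, H]
Visit Q → queue [D, N, I, H]
Visit D → queue [N, I, H]
Visit N → queue [I, H]
Visit I → queue [H]
Visit H → queue []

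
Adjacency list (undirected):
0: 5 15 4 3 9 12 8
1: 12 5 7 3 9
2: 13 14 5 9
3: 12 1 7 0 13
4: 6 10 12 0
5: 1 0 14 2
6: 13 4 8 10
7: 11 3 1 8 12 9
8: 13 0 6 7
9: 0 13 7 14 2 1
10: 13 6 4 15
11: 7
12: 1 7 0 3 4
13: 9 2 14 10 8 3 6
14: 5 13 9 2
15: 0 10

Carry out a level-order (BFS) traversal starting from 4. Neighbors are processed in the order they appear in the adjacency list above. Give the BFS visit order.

4 6 10 12 0 13 8 15 1 7 3 5 9 2 14 11

Visit 4; enqueue 6, 10, 12, 0 → queue [6, 10, 12, 0]
Visit 6; enqueue 13, 8 → queue [10, 12, 0, 13, 8]
Visit 10; enqueue 15 → queue [12, 0, 13, 8, 15]
Visit 12; enqueue 1, 7, 3 → queue [0, 13, 8, 15, 1, 7, 3]
Visit 0; enqueue 5, 9 → queue [13, 8, 15, 1, 7, 3, 5, 9]
Visit 13; enqueue 2, 14 → queue [8, 15, 1, 7, 3, 5, 9, 2, 14]
Visit 8 → queue [15, 1, 7, 3, 5, 9, 2, 14]
Visit 15 → queue [1, 7, 3, 5, 9, 2, 14]
Visit 1 → queue [7, 3, 5, 9, 2, 14]
Visit 7; enqueue 11 → queue [3, 5, 9, 2, 14, 11]
Visit 3 → queue [5, 9, 2, 14, 11]
Visit 5 → queue [9, 2, 14, 11]
Visit 9 → queue [2, 14, 11]
Visit 2 → queue [14, 11]
Visit 14 → queue [11]
Visit 11 → queue []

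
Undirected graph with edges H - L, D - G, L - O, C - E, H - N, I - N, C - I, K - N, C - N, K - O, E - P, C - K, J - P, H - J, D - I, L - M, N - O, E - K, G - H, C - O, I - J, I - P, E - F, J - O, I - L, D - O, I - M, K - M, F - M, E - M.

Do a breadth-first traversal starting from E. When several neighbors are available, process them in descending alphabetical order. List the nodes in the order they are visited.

E, P, M, K, F, C, J, I, L, O, N, H, D, G

Visit E; enqueue P, M, K, F, C → queue [P, M, K, F, C]
Visit P; enqueue J, I → queue [M, K, F, C, J, I]
Visit M; enqueue L → queue [K, F, C, J, I, L]
Visit K; enqueue O, N → queue [F, C, J, I, L, O, N]
Visit F → queue [C, J, I, L, O, N]
Visit C → queue [J, I, L, O, N]
Visit J; enqueue H → queue [I, L, O, N, H]
Visit I; enqueue D → queue [L, O, N, H, D]
Visit L → queue [O, N, H, D]
Visit O → queue [N, H, D]
Visit N → queue [H, D]
Visit H; enqueue G → queue [D, G]
Visit D → queue [G]
Visit G → queue []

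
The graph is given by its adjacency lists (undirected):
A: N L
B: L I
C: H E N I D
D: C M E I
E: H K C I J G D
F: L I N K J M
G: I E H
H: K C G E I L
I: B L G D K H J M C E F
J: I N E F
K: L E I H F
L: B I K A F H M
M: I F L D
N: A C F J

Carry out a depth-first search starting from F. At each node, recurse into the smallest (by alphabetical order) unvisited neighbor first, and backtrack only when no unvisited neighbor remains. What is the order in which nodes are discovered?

Visit F
F → I
I → B
B → L
L → A
A → N
N → C
C → D
D → E
E → G
G → H
H → K
E → J
D → M

F -> I -> B -> L -> A -> N -> C -> D -> E -> G -> H -> K -> J -> M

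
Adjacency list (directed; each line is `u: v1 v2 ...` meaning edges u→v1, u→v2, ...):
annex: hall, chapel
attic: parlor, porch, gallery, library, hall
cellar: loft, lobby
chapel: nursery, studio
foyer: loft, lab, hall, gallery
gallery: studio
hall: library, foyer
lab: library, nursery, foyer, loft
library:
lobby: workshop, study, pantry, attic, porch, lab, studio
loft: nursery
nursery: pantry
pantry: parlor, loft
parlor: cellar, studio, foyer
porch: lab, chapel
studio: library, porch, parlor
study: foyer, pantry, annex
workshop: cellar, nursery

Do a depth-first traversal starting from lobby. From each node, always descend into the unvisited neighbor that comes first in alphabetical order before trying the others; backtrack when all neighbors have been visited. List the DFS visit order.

lobby attic gallery studio library parlor cellar loft nursery pantry foyer hall lab porch chapel study annex workshop

Visit lobby
lobby → attic
attic → gallery
gallery → studio
studio → library
studio → parlor
parlor → cellar
cellar → loft
loft → nursery
nursery → pantry
parlor → foyer
foyer → hall
foyer → lab
studio → porch
porch → chapel
lobby → study
study → annex
lobby → workshop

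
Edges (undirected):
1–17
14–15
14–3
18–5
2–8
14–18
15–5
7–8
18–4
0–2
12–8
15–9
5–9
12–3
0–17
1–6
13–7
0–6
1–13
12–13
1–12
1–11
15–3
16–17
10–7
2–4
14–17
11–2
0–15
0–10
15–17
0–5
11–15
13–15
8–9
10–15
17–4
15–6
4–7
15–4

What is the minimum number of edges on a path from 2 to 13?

3

Level 0: 2
Level 1: 0, 4, 8, 11
Level 2: 1, 5, 6, 7, 9, 10, 12, 15, 17, 18
Level 3: 3, 13, 14, 16
13 first appears at level 3.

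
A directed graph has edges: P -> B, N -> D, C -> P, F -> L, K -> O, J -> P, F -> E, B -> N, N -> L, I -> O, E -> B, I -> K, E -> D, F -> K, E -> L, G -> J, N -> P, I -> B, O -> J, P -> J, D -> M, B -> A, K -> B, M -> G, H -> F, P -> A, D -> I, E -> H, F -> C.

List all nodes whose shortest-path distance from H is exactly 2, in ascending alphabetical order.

Level 0: H
Level 1: F
Level 2: C, E, K, L
Level 3: B, D, O, P
Level 4: A, I, J, M, N
Level 5: G

C, E, K, L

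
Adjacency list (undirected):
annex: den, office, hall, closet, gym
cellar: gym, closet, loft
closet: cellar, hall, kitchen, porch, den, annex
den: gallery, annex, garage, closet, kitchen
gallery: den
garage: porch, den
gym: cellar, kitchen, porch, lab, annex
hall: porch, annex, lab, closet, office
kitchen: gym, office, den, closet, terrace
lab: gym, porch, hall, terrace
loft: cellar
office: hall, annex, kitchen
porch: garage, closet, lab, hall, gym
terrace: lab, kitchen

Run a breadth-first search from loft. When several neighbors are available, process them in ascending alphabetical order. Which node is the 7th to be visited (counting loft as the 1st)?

Visit loft; enqueue cellar → queue [cellar]
Visit cellar; enqueue closet, gym → queue [closet, gym]
Visit closet; enqueue annex, den, hall, kitchen, porch → queue [gym, annex, den, hall, kitchen, porch]
Visit gym; enqueue lab → queue [annex, den, hall, kitchen, porch, lab]
Visit annex; enqueue office → queue [den, hall, kitchen, porch, lab, office]
Visit den; enqueue gallery, garage → queue [hall, kitchen, porch, lab, office, gallery, garage]
Visit hall → queue [kitchen, porch, lab, office, gallery, garage]
Visit kitchen; enqueue terrace → queue [porch, lab, office, gallery, garage, terrace]
Visit porch → queue [lab, office, gallery, garage, terrace]
Visit lab → queue [office, gallery, garage, terrace]
Visit office → queue [gallery, garage, terrace]
Visit gallery → queue [garage, terrace]
Visit garage → queue [terrace]
Visit terrace → queue []

Visit order: loft, cellar, closet, gym, annex, den, hall, kitchen, porch, lab, office, gallery, garage, terrace

hall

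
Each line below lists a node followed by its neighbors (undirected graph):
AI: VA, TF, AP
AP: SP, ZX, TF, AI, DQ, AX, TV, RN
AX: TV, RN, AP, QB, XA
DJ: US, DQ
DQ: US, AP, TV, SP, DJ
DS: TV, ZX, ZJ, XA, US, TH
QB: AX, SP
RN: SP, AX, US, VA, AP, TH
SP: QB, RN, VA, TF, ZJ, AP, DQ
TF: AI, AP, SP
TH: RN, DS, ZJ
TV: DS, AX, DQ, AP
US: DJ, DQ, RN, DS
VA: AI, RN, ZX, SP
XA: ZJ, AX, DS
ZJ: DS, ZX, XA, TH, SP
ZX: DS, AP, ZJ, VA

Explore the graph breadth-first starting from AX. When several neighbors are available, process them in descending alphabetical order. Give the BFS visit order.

Visit AX; enqueue XA, TV, RN, QB, AP → queue [XA, TV, RN, QB, AP]
Visit XA; enqueue ZJ, DS → queue [TV, RN, QB, AP, ZJ, DS]
Visit TV; enqueue DQ → queue [RN, QB, AP, ZJ, DS, DQ]
Visit RN; enqueue VA, US, TH, SP → queue [QB, AP, ZJ, DS, DQ, VA, US, TH, SP]
Visit QB → queue [AP, ZJ, DS, DQ, VA, US, TH, SP]
Visit AP; enqueue ZX, TF, AI → queue [ZJ, DS, DQ, VA, US, TH, SP, ZX, TF, AI]
Visit ZJ → queue [DS, DQ, VA, US, TH, SP, ZX, TF, AI]
Visit DS → queue [DQ, VA, US, TH, SP, ZX, TF, AI]
Visit DQ; enqueue DJ → queue [VA, US, TH, SP, ZX, TF, AI, DJ]
Visit VA → queue [US, TH, SP, ZX, TF, AI, DJ]
Visit US → queue [TH, SP, ZX, TF, AI, DJ]
Visit TH → queue [SP, ZX, TF, AI, DJ]
Visit SP → queue [ZX, TF, AI, DJ]
Visit ZX → queue [TF, AI, DJ]
Visit TF → queue [AI, DJ]
Visit AI → queue [DJ]
Visit DJ → queue []

AX → XA → TV → RN → QB → AP → ZJ → DS → DQ → VA → US → TH → SP → ZX → TF → AI → DJ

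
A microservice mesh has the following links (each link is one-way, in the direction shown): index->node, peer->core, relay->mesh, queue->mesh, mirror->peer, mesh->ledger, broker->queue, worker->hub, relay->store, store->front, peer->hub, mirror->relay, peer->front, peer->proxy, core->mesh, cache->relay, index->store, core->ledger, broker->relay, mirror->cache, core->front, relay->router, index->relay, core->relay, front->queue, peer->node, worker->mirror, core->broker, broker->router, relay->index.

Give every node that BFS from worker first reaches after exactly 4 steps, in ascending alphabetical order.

broker, ledger, queue

Level 0: worker
Level 1: hub, mirror
Level 2: cache, peer, relay
Level 3: core, front, index, mesh, node, proxy, router, store
Level 4: broker, ledger, queue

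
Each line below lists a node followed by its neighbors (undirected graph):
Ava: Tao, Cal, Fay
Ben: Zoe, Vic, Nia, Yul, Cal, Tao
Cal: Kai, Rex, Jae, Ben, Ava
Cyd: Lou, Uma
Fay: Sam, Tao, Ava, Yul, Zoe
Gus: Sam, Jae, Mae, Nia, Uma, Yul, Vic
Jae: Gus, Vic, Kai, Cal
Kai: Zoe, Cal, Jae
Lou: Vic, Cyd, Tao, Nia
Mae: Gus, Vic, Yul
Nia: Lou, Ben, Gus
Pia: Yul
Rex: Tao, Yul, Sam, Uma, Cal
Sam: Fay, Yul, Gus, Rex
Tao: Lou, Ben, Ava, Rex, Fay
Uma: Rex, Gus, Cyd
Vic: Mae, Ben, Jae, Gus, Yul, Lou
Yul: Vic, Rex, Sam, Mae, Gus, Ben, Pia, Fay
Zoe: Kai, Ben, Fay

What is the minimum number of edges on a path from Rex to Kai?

2

Level 0: Rex
Level 1: Cal, Sam, Tao, Uma, Yul
Level 2: Ava, Ben, Cyd, Fay, Gus, Jae, Kai, Lou, Mae, Pia, Vic
Level 3: Nia, Zoe
Kai first appears at level 2.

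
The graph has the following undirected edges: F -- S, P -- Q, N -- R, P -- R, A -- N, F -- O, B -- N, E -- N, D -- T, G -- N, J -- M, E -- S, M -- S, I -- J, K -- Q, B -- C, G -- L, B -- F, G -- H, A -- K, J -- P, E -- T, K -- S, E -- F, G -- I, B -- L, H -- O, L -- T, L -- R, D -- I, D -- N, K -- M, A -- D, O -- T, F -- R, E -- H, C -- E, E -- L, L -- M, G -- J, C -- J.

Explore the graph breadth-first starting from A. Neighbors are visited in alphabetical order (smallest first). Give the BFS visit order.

A D K N I T M Q S B E G R J L O P F C H

Visit A; enqueue D, K, N → queue [D, K, N]
Visit D; enqueue I, T → queue [K, N, I, T]
Visit K; enqueue M, Q, S → queue [N, I, T, M, Q, S]
Visit N; enqueue B, E, G, R → queue [I, T, M, Q, S, B, E, G, R]
Visit I; enqueue J → queue [T, M, Q, S, B, E, G, R, J]
Visit T; enqueue L, O → queue [M, Q, S, B, E, G, R, J, L, O]
Visit M → queue [Q, S, B, E, G, R, J, L, O]
Visit Q; enqueue P → queue [S, B, E, G, R, J, L, O, P]
Visit S; enqueue F → queue [B, E, G, R, J, L, O, P, F]
Visit B; enqueue C → queue [E, G, R, J, L, O, P, F, C]
Visit E; enqueue H → queue [G, R, J, L, O, P, F, C, H]
Visit G → queue [R, J, L, O, P, F, C, H]
Visit R → queue [J, L, O, P, F, C, H]
Visit J → queue [L, O, P, F, C, H]
Visit L → queue [O, P, F, C, H]
Visit O → queue [P, F, C, H]
Visit P → queue [F, C, H]
Visit F → queue [C, H]
Visit C → queue [H]
Visit H → queue []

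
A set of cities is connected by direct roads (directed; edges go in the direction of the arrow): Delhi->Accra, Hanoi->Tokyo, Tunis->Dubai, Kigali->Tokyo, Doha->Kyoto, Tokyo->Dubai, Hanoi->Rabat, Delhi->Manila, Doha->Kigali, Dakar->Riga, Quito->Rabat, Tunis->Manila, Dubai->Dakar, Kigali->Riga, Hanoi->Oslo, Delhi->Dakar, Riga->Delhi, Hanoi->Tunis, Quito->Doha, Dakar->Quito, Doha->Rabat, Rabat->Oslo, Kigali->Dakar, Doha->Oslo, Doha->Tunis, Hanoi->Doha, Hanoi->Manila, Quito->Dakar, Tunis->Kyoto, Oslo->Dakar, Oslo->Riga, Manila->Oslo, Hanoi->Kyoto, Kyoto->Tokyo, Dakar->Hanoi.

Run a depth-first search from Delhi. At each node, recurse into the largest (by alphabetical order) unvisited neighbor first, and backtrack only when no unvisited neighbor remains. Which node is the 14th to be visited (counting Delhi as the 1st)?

Visit Delhi
Delhi → Manila
Manila → Oslo
Oslo → Riga
Oslo → Dakar
Dakar → Quito
Quito → Rabat
Quito → Doha
Doha → Tunis
Tunis → Kyoto
Kyoto → Tokyo
Tokyo → Dubai
Doha → Kigali
Dakar → Hanoi
Delhi → Accra

Visit order: Delhi, Manila, Oslo, Riga, Dakar, Quito, Rabat, Doha, Tunis, Kyoto, Tokyo, Dubai, Kigali, Hanoi, Accra

Hanoi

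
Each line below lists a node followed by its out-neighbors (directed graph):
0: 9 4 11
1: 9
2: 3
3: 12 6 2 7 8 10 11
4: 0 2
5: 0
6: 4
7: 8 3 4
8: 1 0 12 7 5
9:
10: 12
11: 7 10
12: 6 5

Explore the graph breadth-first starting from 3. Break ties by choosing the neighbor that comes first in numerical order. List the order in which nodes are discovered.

Visit 3; enqueue 2, 6, 7, 8, 10, 11, 12 → queue [2, 6, 7, 8, 10, 11, 12]
Visit 2 → queue [6, 7, 8, 10, 11, 12]
Visit 6; enqueue 4 → queue [7, 8, 10, 11, 12, 4]
Visit 7 → queue [8, 10, 11, 12, 4]
Visit 8; enqueue 0, 1, 5 → queue [10, 11, 12, 4, 0, 1, 5]
Visit 10 → queue [11, 12, 4, 0, 1, 5]
Visit 11 → queue [12, 4, 0, 1, 5]
Visit 12 → queue [4, 0, 1, 5]
Visit 4 → queue [0, 1, 5]
Visit 0; enqueue 9 → queue [1, 5, 9]
Visit 1 → queue [5, 9]
Visit 5 → queue [9]
Visit 9 → queue []

3 -> 2 -> 6 -> 7 -> 8 -> 10 -> 11 -> 12 -> 4 -> 0 -> 1 -> 5 -> 9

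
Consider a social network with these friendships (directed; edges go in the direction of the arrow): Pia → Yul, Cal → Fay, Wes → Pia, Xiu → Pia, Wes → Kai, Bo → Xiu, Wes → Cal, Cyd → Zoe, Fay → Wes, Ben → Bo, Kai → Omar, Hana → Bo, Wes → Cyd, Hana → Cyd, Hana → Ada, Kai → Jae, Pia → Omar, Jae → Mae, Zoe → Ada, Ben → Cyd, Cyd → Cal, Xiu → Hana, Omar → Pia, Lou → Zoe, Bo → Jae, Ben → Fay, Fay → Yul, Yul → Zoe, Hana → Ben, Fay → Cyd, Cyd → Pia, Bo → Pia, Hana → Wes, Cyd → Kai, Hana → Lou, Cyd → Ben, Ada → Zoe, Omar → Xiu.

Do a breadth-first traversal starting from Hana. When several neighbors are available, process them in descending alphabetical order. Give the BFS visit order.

Hana, Wes, Lou, Cyd, Bo, Ben, Ada, Pia, Kai, Cal, Zoe, Xiu, Jae, Fay, Yul, Omar, Mae

Visit Hana; enqueue Wes, Lou, Cyd, Bo, Ben, Ada → queue [Wes, Lou, Cyd, Bo, Ben, Ada]
Visit Wes; enqueue Pia, Kai, Cal → queue [Lou, Cyd, Bo, Ben, Ada, Pia, Kai, Cal]
Visit Lou; enqueue Zoe → queue [Cyd, Bo, Ben, Ada, Pia, Kai, Cal, Zoe]
Visit Cyd → queue [Bo, Ben, Ada, Pia, Kai, Cal, Zoe]
Visit Bo; enqueue Xiu, Jae → queue [Ben, Ada, Pia, Kai, Cal, Zoe, Xiu, Jae]
Visit Ben; enqueue Fay → queue [Ada, Pia, Kai, Cal, Zoe, Xiu, Jae, Fay]
Visit Ada → queue [Pia, Kai, Cal, Zoe, Xiu, Jae, Fay]
Visit Pia; enqueue Yul, Omar → queue [Kai, Cal, Zoe, Xiu, Jae, Fay, Yul, Omar]
Visit Kai → queue [Cal, Zoe, Xiu, Jae, Fay, Yul, Omar]
Visit Cal → queue [Zoe, Xiu, Jae, Fay, Yul, Omar]
Visit Zoe → queue [Xiu, Jae, Fay, Yul, Omar]
Visit Xiu → queue [Jae, Fay, Yul, Omar]
Visit Jae; enqueue Mae → queue [Fay, Yul, Omar, Mae]
Visit Fay → queue [Yul, Omar, Mae]
Visit Yul → queue [Omar, Mae]
Visit Omar → queue [Mae]
Visit Mae → queue []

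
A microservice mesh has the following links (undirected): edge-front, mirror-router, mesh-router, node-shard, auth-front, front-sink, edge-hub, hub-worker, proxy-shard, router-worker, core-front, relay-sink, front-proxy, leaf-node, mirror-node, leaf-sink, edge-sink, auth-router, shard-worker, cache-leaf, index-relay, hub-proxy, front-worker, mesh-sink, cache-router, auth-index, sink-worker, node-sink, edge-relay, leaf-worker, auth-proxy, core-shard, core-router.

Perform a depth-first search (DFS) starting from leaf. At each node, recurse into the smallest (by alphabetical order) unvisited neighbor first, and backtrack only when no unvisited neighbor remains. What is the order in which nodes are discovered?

leaf, cache, router, auth, front, core, shard, node, mirror, sink, edge, hub, proxy, worker, relay, index, mesh

Visit leaf
leaf → cache
cache → router
router → auth
auth → front
front → core
core → shard
shard → node
node → mirror
node → sink
sink → edge
edge → hub
hub → proxy
hub → worker
edge → relay
relay → index
sink → mesh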